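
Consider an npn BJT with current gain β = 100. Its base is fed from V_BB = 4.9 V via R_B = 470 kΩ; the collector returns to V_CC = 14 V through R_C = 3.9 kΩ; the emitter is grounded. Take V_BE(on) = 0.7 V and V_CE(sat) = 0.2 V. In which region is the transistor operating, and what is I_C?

active; I_C ≈ 0.89 mA

Assume active. Base-emitter loop: I_B = (V_BB − V_BE)/R_B = (4.9 − 0.7)/470 = 0.00894 mA.
I_C = β·I_B = 100×0.00894 = 0.894 mA.
V_CE = V_CC − I_C·R_C = 14 − 0.894×3.9 = 10.5 V > V_CE(sat), so the active-region assumption holds.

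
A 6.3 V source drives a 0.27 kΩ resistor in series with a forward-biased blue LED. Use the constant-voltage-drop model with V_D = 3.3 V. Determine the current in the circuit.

I ≈ 11 mA

KVL around the loop: 6.3 = V_D + I·R = 3.3 + I × 0.27 kΩ.
So I = (6.3 − 3.3) / 0.27 kΩ = 3 / 0.27 = 11.1 mA.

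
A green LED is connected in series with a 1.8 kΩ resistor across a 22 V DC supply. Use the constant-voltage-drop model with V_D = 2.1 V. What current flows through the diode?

KVL around the loop: 22 = V_D + I·R = 2.1 + I × 1.8 kΩ.
So I = (22 − 2.1) / 1.8 kΩ = 19.9 / 1.8 = 11.1 mA.

I ≈ 11 mA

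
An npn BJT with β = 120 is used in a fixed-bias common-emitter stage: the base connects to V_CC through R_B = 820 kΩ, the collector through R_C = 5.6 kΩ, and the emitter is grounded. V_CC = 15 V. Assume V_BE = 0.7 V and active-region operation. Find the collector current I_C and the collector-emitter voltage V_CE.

I_C ≈ 2.1 mA, V_CE ≈ 3.3 V

Base loop: V_CC = I_B·R_B + V_BE, so I_B = (15 − 0.7)/820 kΩ = 0.0174 mA.
In the active region I_C = β·I_B = 120 × 0.0174 = 2.09 mA.
Collector loop: V_CE = V_CC − I_C·R_C = 15 − 2.09×5.6 = 3.28 V.
Since V_CE = 3.28 V > V_CE(sat) ≈ 0.2 V, the transistor is in the active region as assumed.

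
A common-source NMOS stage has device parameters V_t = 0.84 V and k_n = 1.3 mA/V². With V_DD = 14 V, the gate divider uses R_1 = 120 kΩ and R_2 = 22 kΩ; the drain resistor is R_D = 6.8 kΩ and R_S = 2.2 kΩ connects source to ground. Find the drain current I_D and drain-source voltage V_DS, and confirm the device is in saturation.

I_D ≈ 0.3 mA, V_DS ≈ 11 V

V_G = V_DD·R_2/(R_1+R_2) = 14×22/142 = 2.17 V.
Assume saturation: I_D = (k_n/2)(V_GS − V_t)² with V_GS = V_G − I_D·R_S = 2.17 − 2.2·I_D.
Substituting gives 3.15·I_D² − 4.8·I_D + 1.15 = 0, with roots I_D = 0.297 or 1.23 mA.
The root I_D = 1.23 mA gives V_GS = -0.535 V ≤ V_t, so take I_D = 0.297 mA.
Then V_GS = 1.52 V and V_DS = V_DD − I_D(R_D+R_S) = 14 − 0.297×9 = 11.3 V.
Saturation requires V_DS ≥ V_GS − V_t = 0.676 V; 11.3 ≥ 0.676 ✓.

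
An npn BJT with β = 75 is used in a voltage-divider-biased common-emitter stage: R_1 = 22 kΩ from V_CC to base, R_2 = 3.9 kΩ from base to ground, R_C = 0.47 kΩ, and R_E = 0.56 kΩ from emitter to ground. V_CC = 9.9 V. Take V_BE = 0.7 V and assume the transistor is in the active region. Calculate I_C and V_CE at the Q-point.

I_C ≈ 1.3 mA, V_CE ≈ 8.6 V

Thevenize the base divider: V_Th = V_CC·R_2/(R_1+R_2) = 9.9×3.9/25.9 = 1.49 V, R_Th = R_1‖R_2 = 3.31 kΩ.
Base-emitter loop: V_Th = I_B·R_Th + V_BE + (β+1)I_B·R_E, so I_B = (1.49 − 0.7) / (3.31 + 76×0.56) = 0.0172 mA.
I_C = β·I_B = 75×0.0172 = 1.29 mA, and I_E = (β+1)I_B = 1.31 mA.
V_CE = V_CC − I_C·R_C − I_E·R_E = 9.9 − 1.29×0.47 − 1.31×0.56 = 8.56 V.
V_CE = 8.56 V > 0.2 V confirms active-region operation.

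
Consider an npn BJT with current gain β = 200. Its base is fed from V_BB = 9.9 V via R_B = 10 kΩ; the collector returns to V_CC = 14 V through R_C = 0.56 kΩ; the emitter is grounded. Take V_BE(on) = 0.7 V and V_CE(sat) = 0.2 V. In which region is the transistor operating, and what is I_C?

saturation; I_C ≈ 25 mA

Assume active: I_B = (9.9 − 0.7)/10 = 0.92 mA, giving I_C = β·I_B = 184 mA.
But then V_CE = 14 − 184×0.56 = -89 V < V_CE(sat) = 0.2 V — impossible in the active region.
So the transistor is saturated. With V_CE = 0.2 V, I_C = (V_CC − 0.2)/R_C = 13.8/0.56 = 24.6 mA.
Check: β·I_B = 184 mA > I_C = 24.6 mA, confirming saturation.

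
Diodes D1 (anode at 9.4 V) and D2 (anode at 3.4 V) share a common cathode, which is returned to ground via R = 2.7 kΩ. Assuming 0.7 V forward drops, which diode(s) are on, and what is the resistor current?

Only D1 conducts; I_R ≈ 3.2 mA

Assume both conduct. Then node N would need to be at both 9.4−0.7 = 8.7 V and 3.4−0.7 = 2.7 V, which is impossible.
Assume only D1 conducts: V_N = 9.4 − 0.7 = 8.7 V, so I_R = 8.7/2.7 = 3.22 mA.
Check D2: its anode-to-cathode voltage is 3.4 − 8.7 = -5.3 V < 0.7 V, so it is off. The assumption is consistent.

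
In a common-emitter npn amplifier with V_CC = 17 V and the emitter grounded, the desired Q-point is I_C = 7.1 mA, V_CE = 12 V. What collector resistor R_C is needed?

Collector loop: V_CC = I_C·R_C + V_CE.
R_C = (V_CC − V_CE)/I_C = (17 − 12)/7.1 = 0.704 kΩ.

R_C ≈ 0.7 kΩ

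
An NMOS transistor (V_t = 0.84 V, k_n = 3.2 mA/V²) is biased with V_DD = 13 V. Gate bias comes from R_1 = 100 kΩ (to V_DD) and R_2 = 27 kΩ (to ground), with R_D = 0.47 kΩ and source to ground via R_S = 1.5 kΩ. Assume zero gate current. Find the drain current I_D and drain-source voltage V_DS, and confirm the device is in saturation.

V_G = V_DD·R_2/(R_1+R_2) = 13×27/127 = 2.76 V.
Assume saturation: I_D = (k_n/2)(V_GS − V_t)² with V_GS = V_G − I_D·R_S = 2.76 − 1.5·I_D.
Substituting gives 3.6·I_D² − 10.2·I_D + 5.92 = 0, with roots I_D = 0.809 or 2.03 mA.
The root I_D = 2.03 mA gives V_GS = -0.288 V ≤ V_t, so take I_D = 0.809 mA.
Then V_GS = 1.55 V and V_DS = V_DD − I_D(R_D+R_S) = 13 − 0.809×1.97 = 11.4 V.
Saturation requires V_DS ≥ V_GS − V_t = 0.711 V; 11.4 ≥ 0.711 ✓.

I_D ≈ 0.81 mA, V_DS ≈ 11 V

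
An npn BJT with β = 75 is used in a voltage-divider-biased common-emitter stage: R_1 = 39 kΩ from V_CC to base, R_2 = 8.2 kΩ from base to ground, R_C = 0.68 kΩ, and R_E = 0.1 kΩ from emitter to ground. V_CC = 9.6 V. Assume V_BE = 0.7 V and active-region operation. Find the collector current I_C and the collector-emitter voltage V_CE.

Thevenize the base divider: V_Th = V_CC·R_2/(R_1+R_2) = 9.6×8.2/47.2 = 1.67 V, R_Th = R_1‖R_2 = 6.78 kΩ.
Base-emitter loop: V_Th = I_B·R_Th + V_BE + (β+1)I_B·R_E, so I_B = (1.67 − 0.7) / (6.78 + 76×0.1) = 0.0673 mA.
I_C = β·I_B = 75×0.0673 = 5.05 mA, and I_E = (β+1)I_B = 5.12 mA.
V_CE = V_CC − I_C·R_C − I_E·R_E = 9.6 − 5.05×0.68 − 5.12×0.1 = 5.65 V.
V_CE = 5.65 V > 0.2 V confirms active-region operation.

I_C ≈ 5 mA, V_CE ≈ 5.7 V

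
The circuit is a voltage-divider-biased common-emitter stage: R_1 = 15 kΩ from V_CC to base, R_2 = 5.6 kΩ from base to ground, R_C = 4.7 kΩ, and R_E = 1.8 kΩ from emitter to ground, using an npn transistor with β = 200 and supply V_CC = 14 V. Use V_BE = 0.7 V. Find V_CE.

Thevenize the base divider: V_Th = V_CC·R_2/(R_1+R_2) = 14×5.6/20.6 = 3.81 V, R_Th = R_1‖R_2 = 4.08 kΩ.
Base-emitter loop: V_Th = I_B·R_Th + V_BE + (β+1)I_B·R_E, so I_B = (3.81 − 0.7) / (4.08 + 201×1.8) = 0.00849 mA.
I_C = β·I_B = 200×0.00849 = 1.7 mA, and I_E = (β+1)I_B = 1.71 mA.
V_CE = V_CC − I_C·R_C − I_E·R_E = 14 − 1.7×4.7 − 1.71×1.8 = 2.95 V.
V_CE = 2.95 V > 0.2 V confirms active-region operation.

V_CE ≈ 2.9 V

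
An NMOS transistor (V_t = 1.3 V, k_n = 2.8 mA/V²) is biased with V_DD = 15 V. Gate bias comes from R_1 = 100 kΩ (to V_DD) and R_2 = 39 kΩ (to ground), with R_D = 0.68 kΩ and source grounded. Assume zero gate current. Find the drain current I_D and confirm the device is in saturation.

V_G = V_DD·R_2/(R_1+R_2) = 15×39/139 = 4.21 V. With the source grounded, V_GS = V_G = 4.21 V.
Assume saturation: I_D = (k_n/2)(V_GS − V_t)² = (2.8/2)×(4.21 − 1.3)² = 1.4×2.91² = 11.8 mA.
V_DS = V_DD − I_D·R_D = 15 − 11.8×0.68 = 6.95 V.
Saturation requires V_DS ≥ V_GS − V_t = 2.91 V; 6.95 ≥ 2.91 ✓.

I_D ≈ 12 mA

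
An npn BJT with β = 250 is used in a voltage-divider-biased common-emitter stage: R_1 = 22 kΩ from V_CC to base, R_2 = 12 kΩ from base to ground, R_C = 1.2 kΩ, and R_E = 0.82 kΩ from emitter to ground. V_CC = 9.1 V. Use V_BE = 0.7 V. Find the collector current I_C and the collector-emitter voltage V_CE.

I_C ≈ 2.9 mA, V_CE ≈ 3.2 V

Thevenize the base divider: V_Th = V_CC·R_2/(R_1+R_2) = 9.1×12/34 = 3.21 V, R_Th = R_1‖R_2 = 7.76 kΩ.
Base-emitter loop: V_Th = I_B·R_Th + V_BE + (β+1)I_B·R_E, so I_B = (3.21 − 0.7) / (7.76 + 251×0.82) = 0.0118 mA.
I_C = β·I_B = 250×0.0118 = 2.94 mA, and I_E = (β+1)I_B = 2.95 mA.
V_CE = V_CC − I_C·R_C − I_E·R_E = 9.1 − 2.94×1.2 − 2.95×0.82 = 3.15 V.
V_CE = 3.15 V > 0.2 V confirms active-region operation.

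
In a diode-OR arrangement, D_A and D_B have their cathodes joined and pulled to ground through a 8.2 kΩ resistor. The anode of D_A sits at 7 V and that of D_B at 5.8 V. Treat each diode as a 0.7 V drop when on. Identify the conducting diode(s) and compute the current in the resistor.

Assume both conduct. Then node N would need to be at both 7−0.7 = 6.3 V and 5.8−0.7 = 5.1 V, which is impossible.
Assume only D_A conducts: V_N = 7 − 0.7 = 6.3 V, so I_R = 6.3/8.2 = 0.768 mA.
Check D_B: its anode-to-cathode voltage is 5.8 − 6.3 = -0.5 V < 0.7 V, so it is off. The assumption is consistent.

Only D_A conducts; I_R ≈ 0.77 mA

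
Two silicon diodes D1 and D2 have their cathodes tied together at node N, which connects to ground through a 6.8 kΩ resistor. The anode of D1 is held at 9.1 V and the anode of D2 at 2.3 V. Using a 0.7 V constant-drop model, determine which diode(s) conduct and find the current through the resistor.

Only D1 conducts; I_R ≈ 1.2 mA

Assume both conduct. Then node N would need to be at both 9.1−0.7 = 8.4 V and 2.3−0.7 = 1.6 V, which is impossible.
Assume only D1 conducts: V_N = 9.1 − 0.7 = 8.4 V, so I_R = 8.4/6.8 = 1.24 mA.
Check D2: its anode-to-cathode voltage is 2.3 − 8.4 = -6.1 V < 0.7 V, so it is off. The assumption is consistent.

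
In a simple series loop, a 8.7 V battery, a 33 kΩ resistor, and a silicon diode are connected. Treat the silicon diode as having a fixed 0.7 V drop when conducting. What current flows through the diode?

I ≈ 0.24 mA

KVL around the loop: 8.7 = V_D + I·R = 0.7 + I × 33 kΩ.
So I = (8.7 − 0.7) / 33 kΩ = 8 / 33 = 0.242 mA.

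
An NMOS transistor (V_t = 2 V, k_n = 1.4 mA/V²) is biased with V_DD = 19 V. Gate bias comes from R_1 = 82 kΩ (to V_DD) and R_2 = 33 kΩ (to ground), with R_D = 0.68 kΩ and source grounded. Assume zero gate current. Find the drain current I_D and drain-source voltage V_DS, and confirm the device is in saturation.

V_G = V_DD·R_2/(R_1+R_2) = 19×33/115 = 5.45 V. With the source grounded, V_GS = V_G = 5.45 V.
Assume saturation: I_D = (k_n/2)(V_GS − V_t)² = (1.4/2)×(5.45 − 2)² = 0.7×3.45² = 8.34 mA.
V_DS = V_DD − I_D·R_D = 19 − 8.34×0.68 = 13.3 V.
Saturation requires V_DS ≥ V_GS − V_t = 3.45 V; 13.3 ≥ 3.45 ✓.

I_D ≈ 8.3 mA, V_DS ≈ 13 V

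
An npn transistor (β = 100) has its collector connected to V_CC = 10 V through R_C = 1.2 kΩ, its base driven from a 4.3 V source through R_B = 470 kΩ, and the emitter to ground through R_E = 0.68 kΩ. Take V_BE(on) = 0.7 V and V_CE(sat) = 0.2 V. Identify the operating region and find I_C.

Assume active. Base-emitter loop: I_B = (V_BB − V_BE)/(R_B + (β+1)R_E) = (4.3 − 0.7)/(470 + 101×0.68) = 0.00668 mA.
I_C = β·I_B = 100×0.00668 = 0.668 mA.
V_CE = V_CC − I_C·R_C − I_E·R_E = 10 − 0.668×1.2 − 0.675×0.68 = 8.74 V > V_CE(sat), so the active-region assumption holds.

active; I_C ≈ 0.67 mA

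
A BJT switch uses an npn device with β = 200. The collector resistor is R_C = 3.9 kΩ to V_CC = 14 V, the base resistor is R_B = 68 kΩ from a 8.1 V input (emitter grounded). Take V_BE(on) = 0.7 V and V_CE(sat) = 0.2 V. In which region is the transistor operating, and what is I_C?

Assume active: I_B = (8.1 − 0.7)/68 = 0.109 mA, giving I_C = β·I_B = 21.8 mA.
But then V_CE = 14 − 21.8×3.9 = -70.9 V < V_CE(sat) = 0.2 V — impossible in the active region.
So the transistor is saturated. With V_CE = 0.2 V, I_C = (V_CC − 0.2)/R_C = 13.8/3.9 = 3.54 mA.
Check: β·I_B = 21.8 mA > I_C = 3.54 mA, confirming saturation.

saturation; I_C ≈ 3.5 mA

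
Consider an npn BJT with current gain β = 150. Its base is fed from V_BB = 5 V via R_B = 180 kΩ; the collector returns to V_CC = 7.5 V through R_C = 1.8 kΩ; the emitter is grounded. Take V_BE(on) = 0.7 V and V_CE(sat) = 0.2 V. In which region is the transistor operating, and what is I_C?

active; I_C ≈ 3.6 mA

Assume active. Base-emitter loop: I_B = (V_BB − V_BE)/R_B = (5 − 0.7)/180 = 0.0239 mA.
I_C = β·I_B = 150×0.0239 = 3.58 mA.
V_CE = V_CC − I_C·R_C = 7.5 − 3.58×1.8 = 1.05 V > V_CE(sat), so the active-region assumption holds.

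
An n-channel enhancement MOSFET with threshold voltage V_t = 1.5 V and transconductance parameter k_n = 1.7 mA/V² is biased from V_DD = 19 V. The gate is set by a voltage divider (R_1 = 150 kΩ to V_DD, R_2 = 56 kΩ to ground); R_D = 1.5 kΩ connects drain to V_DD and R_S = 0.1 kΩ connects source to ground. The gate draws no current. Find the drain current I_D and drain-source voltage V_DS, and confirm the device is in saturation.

V_G = V_DD·R_2/(R_1+R_2) = 19×56/206 = 5.17 V.
Assume saturation: I_D = (k_n/2)(V_GS − V_t)² with V_GS = V_G − I_D·R_S = 5.17 − 0.1·I_D.
Substituting gives 0.0085·I_D² − 1.62·I_D + 11.4 = 0, with roots I_D = 7.31 or 184 mA.
The root I_D = 184 mA gives V_GS = -13.2 V ≤ V_t, so take I_D = 7.31 mA.
Then V_GS = 4.43 V and V_DS = V_DD − I_D(R_D+R_S) = 19 − 7.31×1.6 = 7.3 V.
Saturation requires V_DS ≥ V_GS − V_t = 2.93 V; 7.3 ≥ 2.93 ✓.

I_D ≈ 7.3 mA, V_DS ≈ 7.3 V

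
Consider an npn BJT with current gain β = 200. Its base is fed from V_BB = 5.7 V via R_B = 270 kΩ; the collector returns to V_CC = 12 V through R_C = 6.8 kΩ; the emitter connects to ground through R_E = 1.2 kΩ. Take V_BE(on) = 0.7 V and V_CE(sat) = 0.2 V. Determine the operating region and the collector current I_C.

saturation; I_C ≈ 1.5 mA

Assume active: I_B = (5.7 − 0.7)/(270 + 201×1.2) = 0.00978 mA, I_C = β·I_B = 1.96 mA.
Then V_CE = 12 − 1.96×6.8 − 1.97×1.2 = -3.66 V < 0.2 V — the active assumption fails.
Re-solve with V_CE = 0.2 V. KCL at the emitter: V_E/R_E = (V_BB−0.7−V_E)/R_B + (V_CC−0.2−V_E)/R_C, giving V_E = 1.78 V.
I_C = (V_CC − 0.2 − V_E)/R_C = (11.8 − 1.78)/6.8 = 1.47 mA.
Check: I_B = (5 − 1.78)/270 = 0.0119 mA, and β·I_B = 2.38 mA > I_C, confirming saturation.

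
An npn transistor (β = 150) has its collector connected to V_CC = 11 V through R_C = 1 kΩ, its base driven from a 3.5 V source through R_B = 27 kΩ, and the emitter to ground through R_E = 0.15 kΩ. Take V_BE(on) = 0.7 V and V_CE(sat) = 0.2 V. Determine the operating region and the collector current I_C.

Assume active. Base-emitter loop: I_B = (V_BB − V_BE)/(R_B + (β+1)R_E) = (3.5 − 0.7)/(27 + 151×0.15) = 0.0564 mA.
I_C = β·I_B = 150×0.0564 = 8.46 mA.
V_CE = V_CC − I_C·R_C − I_E·R_E = 11 − 8.46×1 − 8.52×0.15 = 1.26 V > V_CE(sat), so the active-region assumption holds.

active; I_C ≈ 8.5 mA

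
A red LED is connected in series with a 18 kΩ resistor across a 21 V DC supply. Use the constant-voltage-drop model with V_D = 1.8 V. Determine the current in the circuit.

KVL around the loop: 21 = V_D + I·R = 1.8 + I × 18 kΩ.
So I = (21 − 1.8) / 18 kΩ = 19.2 / 18 = 1.07 mA.

I ≈ 1.1 mA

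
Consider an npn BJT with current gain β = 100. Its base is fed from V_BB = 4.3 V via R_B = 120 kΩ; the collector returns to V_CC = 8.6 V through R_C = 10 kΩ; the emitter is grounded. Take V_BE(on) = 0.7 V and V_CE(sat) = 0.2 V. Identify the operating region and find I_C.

Assume active: I_B = (4.3 − 0.7)/120 = 0.03 mA, giving I_C = β·I_B = 3 mA.
But then V_CE = 8.6 − 3×10 = -21.4 V < V_CE(sat) = 0.2 V — impossible in the active region.
So the transistor is saturated. With V_CE = 0.2 V, I_C = (V_CC − 0.2)/R_C = 8.4/10 = 0.84 mA.
Check: β·I_B = 3 mA > I_C = 0.84 mA, confirming saturation.

saturation; I_C ≈ 0.84 mA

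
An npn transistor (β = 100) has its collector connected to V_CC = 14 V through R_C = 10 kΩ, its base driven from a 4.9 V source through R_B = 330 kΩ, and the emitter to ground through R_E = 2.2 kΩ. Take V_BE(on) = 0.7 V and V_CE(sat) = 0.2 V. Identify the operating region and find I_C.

Assume active. Base-emitter loop: I_B = (V_BB − V_BE)/(R_B + (β+1)R_E) = (4.9 − 0.7)/(330 + 101×2.2) = 0.00761 mA.
I_C = β·I_B = 100×0.00761 = 0.761 mA.
V_CE = V_CC − I_C·R_C − I_E·R_E = 14 − 0.761×10 − 0.768×2.2 = 4.7 V > V_CE(sat), so the active-region assumption holds.

active; I_C ≈ 0.76 mA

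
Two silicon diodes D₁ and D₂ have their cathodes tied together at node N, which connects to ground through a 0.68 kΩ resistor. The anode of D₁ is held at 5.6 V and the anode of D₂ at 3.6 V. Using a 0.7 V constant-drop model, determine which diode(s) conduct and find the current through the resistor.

Assume both conduct. Then node N would need to be at both 5.6−0.7 = 4.9 V and 3.6−0.7 = 2.9 V, which is impossible.
Assume only D₁ conducts: V_N = 5.6 − 0.7 = 4.9 V, so I_R = 4.9/0.68 = 7.21 mA.
Check D₂: its anode-to-cathode voltage is 3.6 − 4.9 = -1.3 V < 0.7 V, so it is off. The assumption is consistent.

Only D₁ conducts; I_R ≈ 7.2 mA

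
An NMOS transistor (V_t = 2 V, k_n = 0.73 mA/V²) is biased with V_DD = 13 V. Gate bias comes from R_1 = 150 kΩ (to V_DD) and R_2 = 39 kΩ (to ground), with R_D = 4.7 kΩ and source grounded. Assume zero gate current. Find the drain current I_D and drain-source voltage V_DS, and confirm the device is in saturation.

I_D ≈ 0.17 mA, V_DS ≈ 12 V

V_G = V_DD·R_2/(R_1+R_2) = 13×39/189 = 2.68 V. With the source grounded, V_GS = V_G = 2.68 V.
Assume saturation: I_D = (k_n/2)(V_GS − V_t)² = (0.73/2)×(2.68 − 2)² = 0.365×0.683² = 0.17 mA.
V_DS = V_DD − I_D·R_D = 13 − 0.17×4.7 = 12.2 V.
Saturation requires V_DS ≥ V_GS − V_t = 0.683 V; 12.2 ≥ 0.683 ✓.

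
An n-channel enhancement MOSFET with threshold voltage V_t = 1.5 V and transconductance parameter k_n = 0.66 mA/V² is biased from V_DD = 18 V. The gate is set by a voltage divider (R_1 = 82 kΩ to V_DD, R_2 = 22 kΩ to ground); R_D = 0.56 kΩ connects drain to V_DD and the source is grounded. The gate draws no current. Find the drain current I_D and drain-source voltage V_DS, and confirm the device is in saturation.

I_D ≈ 1.8 mA, V_DS ≈ 17 V

V_G = V_DD·R_2/(R_1+R_2) = 18×22/104 = 3.81 V. With the source grounded, V_GS = V_G = 3.81 V.
Assume saturation: I_D = (k_n/2)(V_GS − V_t)² = (0.66/2)×(3.81 − 1.5)² = 0.33×2.31² = 1.76 mA.
V_DS = V_DD − I_D·R_D = 18 − 1.76×0.56 = 17 V.
Saturation requires V_DS ≥ V_GS − V_t = 2.31 V; 17 ≥ 2.31 ✓.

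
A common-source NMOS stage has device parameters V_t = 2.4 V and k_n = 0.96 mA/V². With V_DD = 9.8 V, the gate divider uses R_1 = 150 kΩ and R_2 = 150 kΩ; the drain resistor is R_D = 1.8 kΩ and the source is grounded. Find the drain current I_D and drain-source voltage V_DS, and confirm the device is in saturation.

V_G = V_DD·R_2/(R_1+R_2) = 9.8×150/300 = 4.9 V. With the source grounded, V_GS = V_G = 4.9 V.
Assume saturation: I_D = (k_n/2)(V_GS − V_t)² = (0.96/2)×(4.9 − 2.4)² = 0.48×2.5² = 3 mA.
V_DS = V_DD − I_D·R_D = 9.8 − 3×1.8 = 4.4 V.
Saturation requires V_DS ≥ V_GS − V_t = 2.5 V; 4.4 ≥ 2.5 ✓.

I_D ≈ 3 mA, V_DS ≈ 4.4 V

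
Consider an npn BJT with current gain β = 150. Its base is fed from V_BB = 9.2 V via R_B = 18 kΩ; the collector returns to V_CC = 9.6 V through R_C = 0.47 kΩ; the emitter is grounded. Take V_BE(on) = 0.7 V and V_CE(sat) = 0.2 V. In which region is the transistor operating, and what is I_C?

Assume active: I_B = (9.2 − 0.7)/18 = 0.472 mA, giving I_C = β·I_B = 70.8 mA.
But then V_CE = 9.6 − 70.8×0.47 = -23.7 V < V_CE(sat) = 0.2 V — impossible in the active region.
So the transistor is saturated. With V_CE = 0.2 V, I_C = (V_CC − 0.2)/R_C = 9.4/0.47 = 20 mA.
Check: β·I_B = 70.8 mA > I_C = 20 mA, confirming saturation.

saturation; I_C ≈ 20 mA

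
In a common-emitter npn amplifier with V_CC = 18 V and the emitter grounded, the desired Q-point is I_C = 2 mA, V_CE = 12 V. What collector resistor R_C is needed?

R_C ≈ 3 kΩ

Collector loop: V_CC = I_C·R_C + V_CE.
R_C = (V_CC − V_CE)/I_C = (18 − 12)/2 = 3 kΩ.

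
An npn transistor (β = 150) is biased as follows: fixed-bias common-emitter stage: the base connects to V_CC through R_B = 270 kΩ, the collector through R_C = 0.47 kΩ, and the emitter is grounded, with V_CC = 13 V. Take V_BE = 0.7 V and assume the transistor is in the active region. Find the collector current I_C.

Base loop: V_CC = I_B·R_B + V_BE, so I_B = (13 − 0.7)/270 kΩ = 0.0456 mA.
In the active region I_C = β·I_B = 150 × 0.0456 = 6.83 mA.
Collector loop: V_CE = V_CC − I_C·R_C = 13 − 6.83×0.47 = 9.79 V.
Since V_CE = 9.79 V > V_CE(sat) ≈ 0.2 V, the transistor is in the active region as assumed.

I_C ≈ 6.8 mA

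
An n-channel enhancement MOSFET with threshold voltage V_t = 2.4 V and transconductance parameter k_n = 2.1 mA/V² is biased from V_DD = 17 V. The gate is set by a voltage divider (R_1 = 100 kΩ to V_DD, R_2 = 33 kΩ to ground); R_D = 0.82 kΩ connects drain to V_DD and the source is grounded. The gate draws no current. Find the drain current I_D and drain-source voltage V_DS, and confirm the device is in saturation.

V_G = V_DD·R_2/(R_1+R_2) = 17×33/133 = 4.22 V. With the source grounded, V_GS = V_G = 4.22 V.
Assume saturation: I_D = (k_n/2)(V_GS − V_t)² = (2.1/2)×(4.22 − 2.4)² = 1.05×1.82² = 3.47 mA.
V_DS = V_DD − I_D·R_D = 17 − 3.47×0.82 = 14.2 V.
Saturation requires V_DS ≥ V_GS − V_t = 1.82 V; 14.2 ≥ 1.82 ✓.

I_D ≈ 3.5 mA, V_DS ≈ 14 V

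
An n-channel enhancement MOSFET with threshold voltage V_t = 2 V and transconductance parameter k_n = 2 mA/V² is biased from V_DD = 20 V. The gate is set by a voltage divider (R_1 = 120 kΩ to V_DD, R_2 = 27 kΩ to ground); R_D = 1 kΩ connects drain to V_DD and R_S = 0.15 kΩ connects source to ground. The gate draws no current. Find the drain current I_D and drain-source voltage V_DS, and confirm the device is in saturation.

V_G = V_DD·R_2/(R_1+R_2) = 20×27/147 = 3.67 V.
Assume saturation: I_D = (k_n/2)(V_GS − V_t)² with V_GS = V_G − I_D·R_S = 3.67 − 0.15·I_D.
Substituting gives 0.0225·I_D² − 1.5·I_D + 2.8 = 0, with roots I_D = 1.92 or 64.8 mA.
The root I_D = 64.8 mA gives V_GS = -6.05 V ≤ V_t, so take I_D = 1.92 mA.
Then V_GS = 3.39 V and V_DS = V_DD − I_D(R_D+R_S) = 20 − 1.92×1.15 = 17.8 V.
Saturation requires V_DS ≥ V_GS − V_t = 1.39 V; 17.8 ≥ 1.39 ✓.

I_D ≈ 1.9 mA, V_DS ≈ 18 V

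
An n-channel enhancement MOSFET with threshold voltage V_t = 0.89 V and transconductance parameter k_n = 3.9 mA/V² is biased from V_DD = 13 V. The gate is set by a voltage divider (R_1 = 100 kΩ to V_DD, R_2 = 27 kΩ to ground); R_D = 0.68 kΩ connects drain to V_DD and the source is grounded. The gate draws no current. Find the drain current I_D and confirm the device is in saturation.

I_D ≈ 6.8 mA

V_G = V_DD·R_2/(R_1+R_2) = 13×27/127 = 2.76 V. With the source grounded, V_GS = V_G = 2.76 V.
Assume saturation: I_D = (k_n/2)(V_GS − V_t)² = (3.9/2)×(2.76 − 0.89)² = 1.95×1.87² = 6.85 mA.
V_DS = V_DD − I_D·R_D = 13 − 6.85×0.68 = 8.34 V.
Saturation requires V_DS ≥ V_GS − V_t = 1.87 V; 8.34 ≥ 1.87 ✓.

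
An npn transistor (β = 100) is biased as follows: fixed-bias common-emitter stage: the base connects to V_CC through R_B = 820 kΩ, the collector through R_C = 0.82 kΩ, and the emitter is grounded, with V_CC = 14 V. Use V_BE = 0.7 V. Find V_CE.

Base loop: V_CC = I_B·R_B + V_BE, so I_B = (14 − 0.7)/820 kΩ = 0.0162 mA.
In the active region I_C = β·I_B = 100 × 0.0162 = 1.62 mA.
Collector loop: V_CE = V_CC − I_C·R_C = 14 − 1.62×0.82 = 12.7 V.
Since V_CE = 12.7 V > V_CE(sat) ≈ 0.2 V, the transistor is in the active region as assumed.

V_CE ≈ 13 V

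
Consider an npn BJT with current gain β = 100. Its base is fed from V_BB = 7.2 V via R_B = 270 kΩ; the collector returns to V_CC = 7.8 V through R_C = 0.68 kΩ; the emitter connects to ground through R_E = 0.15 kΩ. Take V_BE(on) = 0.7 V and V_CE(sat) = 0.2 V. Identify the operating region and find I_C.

active; I_C ≈ 2.3 mA

Assume active. Base-emitter loop: I_B = (V_BB − V_BE)/(R_B + (β+1)R_E) = (7.2 − 0.7)/(270 + 101×0.15) = 0.0228 mA.
I_C = β·I_B = 100×0.0228 = 2.28 mA.
V_CE = V_CC − I_C·R_C − I_E·R_E = 7.8 − 2.28×0.68 − 2.3×0.15 = 5.9 V > V_CE(sat), so the active-region assumption holds.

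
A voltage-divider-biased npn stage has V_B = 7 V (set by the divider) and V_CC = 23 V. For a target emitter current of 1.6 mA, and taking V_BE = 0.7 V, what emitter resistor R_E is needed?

V_E = V_B − V_BE = 7 − 0.7 = 6.3 V.
R_E = V_E / I_E = 6.3 / 1.6 = 3.94 kΩ.

R_E ≈ 3.9 kΩ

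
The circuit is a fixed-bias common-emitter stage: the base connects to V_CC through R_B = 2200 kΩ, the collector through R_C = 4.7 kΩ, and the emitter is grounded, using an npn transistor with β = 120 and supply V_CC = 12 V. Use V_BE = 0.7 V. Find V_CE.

Base loop: V_CC = I_B·R_B + V_BE, so I_B = (12 − 0.7)/2200 kΩ = 0.00514 mA.
In the active region I_C = β·I_B = 120 × 0.00514 = 0.616 mA.
Collector loop: V_CE = V_CC − I_C·R_C = 12 − 0.616×4.7 = 9.1 V.
Since V_CE = 9.1 V > V_CE(sat) ≈ 0.2 V, the transistor is in the active region as assumed.

V_CE ≈ 9.1 V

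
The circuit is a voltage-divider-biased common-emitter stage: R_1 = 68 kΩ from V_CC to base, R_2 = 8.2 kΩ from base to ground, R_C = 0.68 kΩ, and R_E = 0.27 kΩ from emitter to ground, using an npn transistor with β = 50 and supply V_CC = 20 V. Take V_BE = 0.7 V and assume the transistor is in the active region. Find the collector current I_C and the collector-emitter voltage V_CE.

I_C ≈ 3.4 mA, V_CE ≈ 17 V

Thevenize the base divider: V_Th = V_CC·R_2/(R_1+R_2) = 20×8.2/76.2 = 2.15 V, R_Th = R_1‖R_2 = 7.32 kΩ.
Base-emitter loop: V_Th = I_B·R_Th + V_BE + (β+1)I_B·R_E, so I_B = (2.15 − 0.7) / (7.32 + 51×0.27) = 0.0689 mA.
I_C = β·I_B = 50×0.0689 = 3.44 mA, and I_E = (β+1)I_B = 3.51 mA.
V_CE = V_CC − I_C·R_C − I_E·R_E = 20 − 3.44×0.68 − 3.51×0.27 = 16.7 V.
V_CE = 16.7 V > 0.2 V confirms active-region operation.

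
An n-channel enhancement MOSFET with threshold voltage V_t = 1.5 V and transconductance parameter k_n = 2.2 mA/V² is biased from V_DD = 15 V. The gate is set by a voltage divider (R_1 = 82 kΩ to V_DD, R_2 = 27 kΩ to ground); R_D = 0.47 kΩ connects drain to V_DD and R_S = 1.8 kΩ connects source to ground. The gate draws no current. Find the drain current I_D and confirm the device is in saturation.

I_D ≈ 0.77 mA

V_G = V_DD·R_2/(R_1+R_2) = 15×27/109 = 3.72 V.
Assume saturation: I_D = (k_n/2)(V_GS − V_t)² with V_GS = V_G − I_D·R_S = 3.72 − 1.8·I_D.
Substituting gives 3.56·I_D² − 9.77·I_D + 5.4 = 0, with roots I_D = 0.767 or 1.98 mA.
The root I_D = 1.98 mA gives V_GS = 0.16 V ≤ V_t, so take I_D = 0.767 mA.
Then V_GS = 2.34 V and V_DS = V_DD − I_D(R_D+R_S) = 15 − 0.767×2.27 = 13.3 V.
Saturation requires V_DS ≥ V_GS − V_t = 0.835 V; 13.3 ≥ 0.835 ✓.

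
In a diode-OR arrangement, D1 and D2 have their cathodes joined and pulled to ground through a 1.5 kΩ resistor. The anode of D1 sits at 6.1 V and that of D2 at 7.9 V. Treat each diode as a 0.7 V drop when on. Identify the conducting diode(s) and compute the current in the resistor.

Assume both conduct. Then node N would need to be at both 6.1−0.7 = 5.4 V and 7.9−0.7 = 7.2 V, which is impossible.
Assume only D2 conducts: V_N = 7.9 − 0.7 = 7.2 V, so I_R = 7.2/1.5 = 4.8 mA.
Check D1: its anode-to-cathode voltage is 6.1 − 7.2 = -1.1 V < 0.7 V, so it is off. The assumption is consistent.

Only D2 conducts; I_R ≈ 4.8 mA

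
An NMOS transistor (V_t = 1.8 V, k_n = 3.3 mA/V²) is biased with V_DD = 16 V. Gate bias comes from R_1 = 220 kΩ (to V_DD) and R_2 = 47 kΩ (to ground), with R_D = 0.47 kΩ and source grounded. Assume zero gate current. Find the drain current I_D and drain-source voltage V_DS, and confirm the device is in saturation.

I_D ≈ 1.7 mA, V_DS ≈ 15 V

V_G = V_DD·R_2/(R_1+R_2) = 16×47/267 = 2.82 V. With the source grounded, V_GS = V_G = 2.82 V.
Assume saturation: I_D = (k_n/2)(V_GS − V_t)² = (3.3/2)×(2.82 − 1.8)² = 1.65×1.02² = 1.7 mA.
V_DS = V_DD − I_D·R_D = 16 − 1.7×0.47 = 15.2 V.
Saturation requires V_DS ≥ V_GS − V_t = 1.02 V; 15.2 ≥ 1.02 ✓.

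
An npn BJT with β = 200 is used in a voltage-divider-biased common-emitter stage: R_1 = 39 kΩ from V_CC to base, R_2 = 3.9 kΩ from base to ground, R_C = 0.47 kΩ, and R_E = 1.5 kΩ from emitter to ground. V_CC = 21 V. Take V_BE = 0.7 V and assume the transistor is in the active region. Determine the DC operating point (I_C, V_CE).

Thevenize the base divider: V_Th = V_CC·R_2/(R_1+R_2) = 21×3.9/42.9 = 1.91 V, R_Th = R_1‖R_2 = 3.55 kΩ.
Base-emitter loop: V_Th = I_B·R_Th + V_BE + (β+1)I_B·R_E, so I_B = (1.91 − 0.7) / (3.55 + 201×1.5) = 0.00396 mA.
I_C = β·I_B = 200×0.00396 = 0.793 mA, and I_E = (β+1)I_B = 0.797 mA.
V_CE = V_CC − I_C·R_C − I_E·R_E = 21 − 0.793×0.47 − 0.797×1.5 = 19.4 V.
V_CE = 19.4 V > 0.2 V confirms active-region operation.

I_C ≈ 0.79 mA, V_CE ≈ 19 V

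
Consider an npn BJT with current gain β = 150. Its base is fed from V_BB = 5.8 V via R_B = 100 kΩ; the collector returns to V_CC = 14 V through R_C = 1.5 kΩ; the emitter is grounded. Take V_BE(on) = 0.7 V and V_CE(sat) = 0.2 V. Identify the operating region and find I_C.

active; I_C ≈ 7.6 mA

Assume active. Base-emitter loop: I_B = (V_BB − V_BE)/R_B = (5.8 − 0.7)/100 = 0.051 mA.
I_C = β·I_B = 150×0.051 = 7.65 mA.
V_CE = V_CC − I_C·R_C = 14 − 7.65×1.5 = 2.53 V > V_CE(sat), so the active-region assumption holds.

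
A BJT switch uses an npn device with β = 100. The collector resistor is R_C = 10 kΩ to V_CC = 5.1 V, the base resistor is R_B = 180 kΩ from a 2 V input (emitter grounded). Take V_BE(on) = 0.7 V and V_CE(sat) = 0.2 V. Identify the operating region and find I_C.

saturation; I_C ≈ 0.49 mA

Assume active: I_B = (2 − 0.7)/180 = 0.00722 mA, giving I_C = β·I_B = 0.722 mA.
But then V_CE = 5.1 − 0.722×10 = -2.12 V < V_CE(sat) = 0.2 V — impossible in the active region.
So the transistor is saturated. With V_CE = 0.2 V, I_C = (V_CC − 0.2)/R_C = 4.9/10 = 0.49 mA.
Check: β·I_B = 0.722 mA > I_C = 0.49 mA, confirming saturation.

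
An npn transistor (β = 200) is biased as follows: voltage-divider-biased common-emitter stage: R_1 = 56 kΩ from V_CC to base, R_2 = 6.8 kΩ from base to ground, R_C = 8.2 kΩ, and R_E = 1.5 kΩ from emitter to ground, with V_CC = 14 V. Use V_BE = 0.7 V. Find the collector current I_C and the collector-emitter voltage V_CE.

I_C ≈ 0.53 mA, V_CE ≈ 8.8 V

Thevenize the base divider: V_Th = V_CC·R_2/(R_1+R_2) = 14×6.8/62.8 = 1.52 V, R_Th = R_1‖R_2 = 6.06 kΩ.
Base-emitter loop: V_Th = I_B·R_Th + V_BE + (β+1)I_B·R_E, so I_B = (1.52 − 0.7) / (6.06 + 201×1.5) = 0.00265 mA.
I_C = β·I_B = 200×0.00265 = 0.531 mA, and I_E = (β+1)I_B = 0.533 mA.
V_CE = V_CC − I_C·R_C − I_E·R_E = 14 − 0.531×8.2 − 0.533×1.5 = 8.85 V.
V_CE = 8.85 V > 0.2 V confirms active-region operation.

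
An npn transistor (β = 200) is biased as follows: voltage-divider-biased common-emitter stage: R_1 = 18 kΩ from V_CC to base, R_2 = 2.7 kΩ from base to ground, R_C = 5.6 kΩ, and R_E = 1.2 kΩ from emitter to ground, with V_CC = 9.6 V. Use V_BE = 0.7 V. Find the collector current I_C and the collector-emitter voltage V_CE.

I_C ≈ 0.45 mA, V_CE ≈ 6.5 V

Thevenize the base divider: V_Th = V_CC·R_2/(R_1+R_2) = 9.6×2.7/20.7 = 1.25 V, R_Th = R_1‖R_2 = 2.35 kΩ.
Base-emitter loop: V_Th = I_B·R_Th + V_BE + (β+1)I_B·R_E, so I_B = (1.25 − 0.7) / (2.35 + 201×1.2) = 0.00227 mA.
I_C = β·I_B = 200×0.00227 = 0.453 mA, and I_E = (β+1)I_B = 0.456 mA.
V_CE = V_CC − I_C·R_C − I_E·R_E = 9.6 − 0.453×5.6 − 0.456×1.2 = 6.51 V.
V_CE = 6.51 V > 0.2 V confirms active-region operation.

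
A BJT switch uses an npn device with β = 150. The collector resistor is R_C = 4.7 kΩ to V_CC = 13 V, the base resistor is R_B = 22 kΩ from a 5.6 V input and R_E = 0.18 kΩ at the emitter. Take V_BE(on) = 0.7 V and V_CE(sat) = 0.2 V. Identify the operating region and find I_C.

saturation; I_C ≈ 2.6 mA

Assume active: I_B = (5.6 − 0.7)/(22 + 151×0.18) = 0.0996 mA, I_C = β·I_B = 14.9 mA.
Then V_CE = 13 − 14.9×4.7 − 15×0.18 = -60 V < 0.2 V — the active assumption fails.
Re-solve with V_CE = 0.2 V. KCL at the emitter: V_E/R_E = (V_BB−0.7−V_E)/R_B + (V_CC−0.2−V_E)/R_C, giving V_E = 0.507 V.
I_C = (V_CC − 0.2 − V_E)/R_C = (12.8 − 0.507)/4.7 = 2.62 mA.
Check: I_B = (4.9 − 0.507)/22 = 0.2 mA, and β·I_B = 30 mA > I_C, confirming saturation.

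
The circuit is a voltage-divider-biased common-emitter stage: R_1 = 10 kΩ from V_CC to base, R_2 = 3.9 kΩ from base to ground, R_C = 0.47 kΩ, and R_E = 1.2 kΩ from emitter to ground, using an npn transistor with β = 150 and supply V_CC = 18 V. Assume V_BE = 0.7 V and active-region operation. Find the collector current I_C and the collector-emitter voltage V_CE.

I_C ≈ 3.5 mA, V_CE ≈ 12 V

Thevenize the base divider: V_Th = V_CC·R_2/(R_1+R_2) = 18×3.9/13.9 = 5.05 V, R_Th = R_1‖R_2 = 2.81 kΩ.
Base-emitter loop: V_Th = I_B·R_Th + V_BE + (β+1)I_B·R_E, so I_B = (5.05 − 0.7) / (2.81 + 151×1.2) = 0.0236 mA.
I_C = β·I_B = 150×0.0236 = 3.55 mA, and I_E = (β+1)I_B = 3.57 mA.
V_CE = V_CC − I_C·R_C − I_E·R_E = 18 − 3.55×0.47 − 3.57×1.2 = 12 V.
V_CE = 12 V > 0.2 V confirms active-region operation.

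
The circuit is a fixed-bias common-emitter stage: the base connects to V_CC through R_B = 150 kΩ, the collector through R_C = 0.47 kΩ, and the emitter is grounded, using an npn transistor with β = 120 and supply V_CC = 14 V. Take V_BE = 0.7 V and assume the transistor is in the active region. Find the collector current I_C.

I_C ≈ 11 mA

Base loop: V_CC = I_B·R_B + V_BE, so I_B = (14 − 0.7)/150 kΩ = 0.0887 mA.
In the active region I_C = β·I_B = 120 × 0.0887 = 10.6 mA.
Collector loop: V_CE = V_CC − I_C·R_C = 14 − 10.6×0.47 = 9 V.
Since V_CE = 9 V > V_CE(sat) ≈ 0.2 V, the transistor is in the active region as assumed.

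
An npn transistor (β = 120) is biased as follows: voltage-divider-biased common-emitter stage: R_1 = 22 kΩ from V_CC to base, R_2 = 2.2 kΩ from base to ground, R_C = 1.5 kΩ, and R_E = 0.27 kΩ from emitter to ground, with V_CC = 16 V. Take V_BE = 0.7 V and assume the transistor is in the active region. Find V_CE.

V_CE ≈ 11 V

Thevenize the base divider: V_Th = V_CC·R_2/(R_1+R_2) = 16×2.2/24.2 = 1.45 V, R_Th = R_1‖R_2 = 2 kΩ.
Base-emitter loop: V_Th = I_B·R_Th + V_BE + (β+1)I_B·R_E, so I_B = (1.45 − 0.7) / (2 + 121×0.27) = 0.0218 mA.
I_C = β·I_B = 120×0.0218 = 2.61 mA, and I_E = (β+1)I_B = 2.63 mA.
V_CE = V_CC − I_C·R_C − I_E·R_E = 16 − 2.61×1.5 − 2.63×0.27 = 11.4 V.
V_CE = 11.4 V > 0.2 V confirms active-region operation.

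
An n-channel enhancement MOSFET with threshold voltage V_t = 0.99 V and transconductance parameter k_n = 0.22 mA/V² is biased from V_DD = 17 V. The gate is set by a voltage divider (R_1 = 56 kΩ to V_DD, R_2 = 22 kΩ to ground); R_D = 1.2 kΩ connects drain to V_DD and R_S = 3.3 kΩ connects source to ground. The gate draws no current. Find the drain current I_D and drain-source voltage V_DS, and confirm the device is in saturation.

I_D ≈ 0.5 mA, V_DS ≈ 15 V

V_G = V_DD·R_2/(R_1+R_2) = 17×22/78 = 4.79 V.
Assume saturation: I_D = (k_n/2)(V_GS − V_t)² with V_GS = V_G − I_D·R_S = 4.79 − 3.3·I_D.
Substituting gives 1.2·I_D² − 3.76·I_D + 1.59 = 0, with roots I_D = 0.504 or 2.64 mA.
The root I_D = 2.64 mA gives V_GS = -3.91 V ≤ V_t, so take I_D = 0.504 mA.
Then V_GS = 3.13 V and V_DS = V_DD − I_D(R_D+R_S) = 17 − 0.504×4.5 = 14.7 V.
Saturation requires V_DS ≥ V_GS − V_t = 2.14 V; 14.7 ≥ 2.14 ✓.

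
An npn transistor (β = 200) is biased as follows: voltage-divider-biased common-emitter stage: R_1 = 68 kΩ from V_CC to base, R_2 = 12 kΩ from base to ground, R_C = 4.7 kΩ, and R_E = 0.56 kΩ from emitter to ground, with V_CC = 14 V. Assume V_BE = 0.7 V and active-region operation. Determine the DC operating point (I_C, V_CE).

Thevenize the base divider: V_Th = V_CC·R_2/(R_1+R_2) = 14×12/80 = 2.1 V, R_Th = R_1‖R_2 = 10.2 kΩ.
Base-emitter loop: V_Th = I_B·R_Th + V_BE + (β+1)I_B·R_E, so I_B = (2.1 − 0.7) / (10.2 + 201×0.56) = 0.0114 mA.
I_C = β·I_B = 200×0.0114 = 2.28 mA, and I_E = (β+1)I_B = 2.29 mA.
V_CE = V_CC − I_C·R_C − I_E·R_E = 14 − 2.28×4.7 − 2.29×0.56 = 2 V.
V_CE = 2 V > 0.2 V confirms active-region operation.

I_C ≈ 2.3 mA, V_CE ≈ 2 V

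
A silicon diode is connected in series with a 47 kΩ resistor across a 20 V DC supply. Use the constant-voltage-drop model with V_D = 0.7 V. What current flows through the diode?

KVL around the loop: 20 = V_D + I·R = 0.7 + I × 47 kΩ.
So I = (20 − 0.7) / 47 kΩ = 19.3 / 47 = 0.411 mA.

I ≈ 0.41 mA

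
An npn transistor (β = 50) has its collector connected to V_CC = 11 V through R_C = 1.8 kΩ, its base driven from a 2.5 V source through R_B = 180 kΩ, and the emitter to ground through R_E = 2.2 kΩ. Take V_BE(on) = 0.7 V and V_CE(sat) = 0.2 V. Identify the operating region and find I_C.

Assume active. Base-emitter loop: I_B = (V_BB − V_BE)/(R_B + (β+1)R_E) = (2.5 − 0.7)/(180 + 51×2.2) = 0.00616 mA.
I_C = β·I_B = 50×0.00616 = 0.308 mA.
V_CE = V_CC − I_C·R_C − I_E·R_E = 11 − 0.308×1.8 − 0.314×2.2 = 9.75 V > V_CE(sat), so the active-region assumption holds.

active; I_C ≈ 0.31 mA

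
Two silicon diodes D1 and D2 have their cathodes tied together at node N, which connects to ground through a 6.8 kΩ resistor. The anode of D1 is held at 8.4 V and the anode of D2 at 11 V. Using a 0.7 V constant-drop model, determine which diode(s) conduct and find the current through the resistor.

Assume both conduct. Then node N would need to be at both 8.4−0.7 = 7.7 V and 11−0.7 = 10.3 V, which is impossible.
Assume only D2 conducts: V_N = 11 − 0.7 = 10.3 V, so I_R = 10.3/6.8 = 1.51 mA.
Check D1: its anode-to-cathode voltage is 8.4 − 10.3 = -1.9 V < 0.7 V, so it is off. The assumption is consistent.

Only D2 conducts; I_R ≈ 1.5 mA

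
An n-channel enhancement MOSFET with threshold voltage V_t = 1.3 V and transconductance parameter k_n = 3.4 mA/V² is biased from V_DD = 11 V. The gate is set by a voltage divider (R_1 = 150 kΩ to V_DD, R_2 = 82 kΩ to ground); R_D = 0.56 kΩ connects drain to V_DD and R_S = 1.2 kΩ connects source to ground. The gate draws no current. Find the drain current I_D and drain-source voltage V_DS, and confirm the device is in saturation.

V_G = V_DD·R_2/(R_1+R_2) = 11×82/232 = 3.89 V.
Assume saturation: I_D = (k_n/2)(V_GS − V_t)² with V_GS = V_G − I_D·R_S = 3.89 − 1.2·I_D.
Substituting gives 2.45·I_D² − 11.6·I_D + 11.4 = 0, with roots I_D = 1.4 or 3.32 mA.
The root I_D = 3.32 mA gives V_GS = -0.0978 V ≤ V_t, so take I_D = 1.4 mA.
Then V_GS = 2.21 V and V_DS = V_DD − I_D(R_D+R_S) = 11 − 1.4×1.76 = 8.54 V.
Saturation requires V_DS ≥ V_GS − V_t = 0.908 V; 8.54 ≥ 0.908 ✓.

I_D ≈ 1.4 mA, V_DS ≈ 8.5 V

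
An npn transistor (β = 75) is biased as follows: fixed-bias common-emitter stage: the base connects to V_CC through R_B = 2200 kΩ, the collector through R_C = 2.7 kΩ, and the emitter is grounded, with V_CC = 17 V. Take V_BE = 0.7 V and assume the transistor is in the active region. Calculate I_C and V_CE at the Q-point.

Base loop: V_CC = I_B·R_B + V_BE, so I_B = (17 − 0.7)/2200 kΩ = 0.00741 mA.
In the active region I_C = β·I_B = 75 × 0.00741 = 0.556 mA.
Collector loop: V_CE = V_CC − I_C·R_C = 17 − 0.556×2.7 = 15.5 V.
Since V_CE = 15.5 V > V_CE(sat) ≈ 0.2 V, the transistor is in the active region as assumed.

I_C ≈ 0.56 mA, V_CE ≈ 15 V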